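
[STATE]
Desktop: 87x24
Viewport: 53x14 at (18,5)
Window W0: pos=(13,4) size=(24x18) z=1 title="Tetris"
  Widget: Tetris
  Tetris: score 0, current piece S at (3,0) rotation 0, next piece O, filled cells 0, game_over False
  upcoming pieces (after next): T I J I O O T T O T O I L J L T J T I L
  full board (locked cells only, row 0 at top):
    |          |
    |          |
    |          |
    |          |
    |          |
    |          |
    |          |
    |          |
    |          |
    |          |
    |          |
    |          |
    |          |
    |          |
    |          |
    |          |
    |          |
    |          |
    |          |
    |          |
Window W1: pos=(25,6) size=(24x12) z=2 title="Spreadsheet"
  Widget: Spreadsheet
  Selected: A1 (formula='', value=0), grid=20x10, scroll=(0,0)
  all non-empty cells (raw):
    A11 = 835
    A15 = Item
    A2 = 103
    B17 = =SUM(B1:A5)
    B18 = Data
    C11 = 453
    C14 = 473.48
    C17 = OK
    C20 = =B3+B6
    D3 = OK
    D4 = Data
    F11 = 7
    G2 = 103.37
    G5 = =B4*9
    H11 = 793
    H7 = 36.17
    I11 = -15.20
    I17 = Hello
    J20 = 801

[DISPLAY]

ris               ┃                                  
───────┏━━━━━━━━━━━━━━━━━━━━━━┓                      
      │┃ Spreadsheet          ┃                      
      │┠──────────────────────┨                      
      │┃A1:                   ┃                      
      │┃       A       B      ┃                      
      │┃----------------------┃                      
      │┃  1      [0]       0  ┃                      
      │┃  2      103       0  ┃                      
      │┃  3        0       0  ┃                      
      │┃  4        0       0  ┃                      
      │┃  5        0       0  ┃                      
      │┗━━━━━━━━━━━━━━━━━━━━━━┛                      
      │           ┃                                  


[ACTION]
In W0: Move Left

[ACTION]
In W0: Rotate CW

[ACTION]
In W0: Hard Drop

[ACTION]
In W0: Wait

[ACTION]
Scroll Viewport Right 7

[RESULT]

           ┃                                         
┏━━━━━━━━━━━━━━━━━━━━━━┓                             
┃ Spreadsheet          ┃                             
┠──────────────────────┨                             
┃A1:                   ┃                             
┃       A       B      ┃                             
┃----------------------┃                             
┃  1      [0]       0  ┃                             
┃  2      103       0  ┃                             
┃  3        0       0  ┃                             
┃  4        0       0  ┃                             
┃  5        0       0  ┃                             
┗━━━━━━━━━━━━━━━━━━━━━━┛                             
           ┃                                         


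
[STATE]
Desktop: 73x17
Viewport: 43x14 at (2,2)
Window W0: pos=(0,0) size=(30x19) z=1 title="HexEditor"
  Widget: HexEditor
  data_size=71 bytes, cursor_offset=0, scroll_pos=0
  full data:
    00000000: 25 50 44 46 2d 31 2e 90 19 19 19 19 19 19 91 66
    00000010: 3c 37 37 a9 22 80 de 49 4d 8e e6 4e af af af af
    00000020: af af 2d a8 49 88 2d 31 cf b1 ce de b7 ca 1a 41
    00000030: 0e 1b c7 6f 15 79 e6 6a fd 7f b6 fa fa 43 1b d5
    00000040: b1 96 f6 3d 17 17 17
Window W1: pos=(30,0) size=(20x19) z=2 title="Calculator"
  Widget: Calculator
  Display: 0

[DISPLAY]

───────────────────────────┨┠──────────────
0000000  25 50 44 46 2d 31 ┃┃              
0000010  3c 37 37 a9 22 80 ┃┃┌───┬───┬───┬─
0000020  af af 2d a8 49 88 ┃┃│ 7 │ 8 │ 9 │ 
0000030  0e 1b c7 6f 15 79 ┃┃├───┼───┼───┼─
0000040  b1 96 f6 3d 17 17 ┃┃│ 4 │ 5 │ 6 │ 
                           ┃┃├───┼───┼───┼─
                           ┃┃│ 1 │ 2 │ 3 │ 
                           ┃┃├───┼───┼───┼─
                           ┃┃│ 0 │ . │ = │ 
                           ┃┃├───┼───┼───┼─
                           ┃┃│ C │ MC│ MR│ 
                           ┃┃└───┴───┴───┴─
                           ┃┃              


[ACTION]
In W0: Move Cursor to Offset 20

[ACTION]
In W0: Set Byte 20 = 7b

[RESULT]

───────────────────────────┨┠──────────────
0000000  25 50 44 46 2d 31 ┃┃              
0000010  3c 37 37 a9 7B 80 ┃┃┌───┬───┬───┬─
0000020  af af 2d a8 49 88 ┃┃│ 7 │ 8 │ 9 │ 
0000030  0e 1b c7 6f 15 79 ┃┃├───┼───┼───┼─
0000040  b1 96 f6 3d 17 17 ┃┃│ 4 │ 5 │ 6 │ 
                           ┃┃├───┼───┼───┼─
                           ┃┃│ 1 │ 2 │ 3 │ 
                           ┃┃├───┼───┼───┼─
                           ┃┃│ 0 │ . │ = │ 
                           ┃┃├───┼───┼───┼─
                           ┃┃│ C │ MC│ MR│ 
                           ┃┃└───┴───┴───┴─
                           ┃┃              


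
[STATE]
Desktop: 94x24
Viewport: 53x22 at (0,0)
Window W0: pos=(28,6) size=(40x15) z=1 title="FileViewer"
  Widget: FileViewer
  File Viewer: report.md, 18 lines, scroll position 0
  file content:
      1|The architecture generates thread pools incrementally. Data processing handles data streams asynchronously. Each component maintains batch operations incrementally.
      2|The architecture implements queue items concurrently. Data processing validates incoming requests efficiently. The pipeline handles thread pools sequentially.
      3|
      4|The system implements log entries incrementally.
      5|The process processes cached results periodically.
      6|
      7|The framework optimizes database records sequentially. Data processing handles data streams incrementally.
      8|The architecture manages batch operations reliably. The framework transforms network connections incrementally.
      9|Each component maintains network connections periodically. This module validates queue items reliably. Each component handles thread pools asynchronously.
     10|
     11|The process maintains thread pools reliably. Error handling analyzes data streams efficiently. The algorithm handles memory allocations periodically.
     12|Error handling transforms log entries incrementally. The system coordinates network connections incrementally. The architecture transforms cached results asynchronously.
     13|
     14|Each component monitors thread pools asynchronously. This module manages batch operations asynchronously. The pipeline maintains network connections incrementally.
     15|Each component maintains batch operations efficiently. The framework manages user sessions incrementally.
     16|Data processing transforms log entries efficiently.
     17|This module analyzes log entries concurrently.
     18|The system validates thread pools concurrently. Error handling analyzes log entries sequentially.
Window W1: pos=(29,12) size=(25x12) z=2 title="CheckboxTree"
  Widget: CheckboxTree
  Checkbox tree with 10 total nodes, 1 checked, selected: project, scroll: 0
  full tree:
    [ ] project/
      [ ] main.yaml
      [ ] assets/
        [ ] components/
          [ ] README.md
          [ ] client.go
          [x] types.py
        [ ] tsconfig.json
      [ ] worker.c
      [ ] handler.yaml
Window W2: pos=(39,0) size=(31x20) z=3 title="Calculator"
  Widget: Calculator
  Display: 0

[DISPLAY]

                                       ┏━━━━━━━━━━━━━
                                       ┃ Calculator  
                                       ┠─────────────
                                       ┃             
                                       ┃┌───┬───┬───┬
                                       ┃│ 7 │ 8 │ 9 │
                            ┏━━━━━━━━━━┃├───┼───┼───┼
                            ┃ FileViewe┃│ 4 │ 5 │ 6 │
                            ┠──────────┃├───┼───┼───┼
                            ┃The archit┃│ 1 │ 2 │ 3 │
                            ┃The archit┃├───┼───┼───┼
                            ┃          ┃│ 0 │ . │ = │
                            ┃┏━━━━━━━━━┃├───┼───┼───┼
                            ┃┃ Checkbox┃│ C │ MC│ MR│
                            ┃┠─────────┃└───┴───┴───┴
                            ┃┃>[-] proj┃             
                            ┃┃   [ ] ma┃             
                            ┃┃   [-] as┃             
                            ┃┃     [-] ┃             
                            ┃┃       [ ┗━━━━━━━━━━━━━
                            ┗┃       [ ] client.go   
                             ┃       [x] types.py    


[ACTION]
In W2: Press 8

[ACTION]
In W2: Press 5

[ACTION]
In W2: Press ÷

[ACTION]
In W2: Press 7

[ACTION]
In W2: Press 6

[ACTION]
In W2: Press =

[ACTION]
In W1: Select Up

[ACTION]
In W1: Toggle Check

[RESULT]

                                       ┏━━━━━━━━━━━━━
                                       ┃ Calculator  
                                       ┠─────────────
                                       ┃             
                                       ┃┌───┬───┬───┬
                                       ┃│ 7 │ 8 │ 9 │
                            ┏━━━━━━━━━━┃├───┼───┼───┼
                            ┃ FileViewe┃│ 4 │ 5 │ 6 │
                            ┠──────────┃├───┼───┼───┼
                            ┃The archit┃│ 1 │ 2 │ 3 │
                            ┃The archit┃├───┼───┼───┼
                            ┃          ┃│ 0 │ . │ = │
                            ┃┏━━━━━━━━━┃├───┼───┼───┼
                            ┃┃ Checkbox┃│ C │ MC│ MR│
                            ┃┠─────────┃└───┴───┴───┴
                            ┃┃>[x] proj┃             
                            ┃┃   [x] ma┃             
                            ┃┃   [x] as┃             
                            ┃┃     [x] ┃             
                            ┃┃       [x┗━━━━━━━━━━━━━
                            ┗┃       [x] client.go   
                             ┃       [x] types.py    


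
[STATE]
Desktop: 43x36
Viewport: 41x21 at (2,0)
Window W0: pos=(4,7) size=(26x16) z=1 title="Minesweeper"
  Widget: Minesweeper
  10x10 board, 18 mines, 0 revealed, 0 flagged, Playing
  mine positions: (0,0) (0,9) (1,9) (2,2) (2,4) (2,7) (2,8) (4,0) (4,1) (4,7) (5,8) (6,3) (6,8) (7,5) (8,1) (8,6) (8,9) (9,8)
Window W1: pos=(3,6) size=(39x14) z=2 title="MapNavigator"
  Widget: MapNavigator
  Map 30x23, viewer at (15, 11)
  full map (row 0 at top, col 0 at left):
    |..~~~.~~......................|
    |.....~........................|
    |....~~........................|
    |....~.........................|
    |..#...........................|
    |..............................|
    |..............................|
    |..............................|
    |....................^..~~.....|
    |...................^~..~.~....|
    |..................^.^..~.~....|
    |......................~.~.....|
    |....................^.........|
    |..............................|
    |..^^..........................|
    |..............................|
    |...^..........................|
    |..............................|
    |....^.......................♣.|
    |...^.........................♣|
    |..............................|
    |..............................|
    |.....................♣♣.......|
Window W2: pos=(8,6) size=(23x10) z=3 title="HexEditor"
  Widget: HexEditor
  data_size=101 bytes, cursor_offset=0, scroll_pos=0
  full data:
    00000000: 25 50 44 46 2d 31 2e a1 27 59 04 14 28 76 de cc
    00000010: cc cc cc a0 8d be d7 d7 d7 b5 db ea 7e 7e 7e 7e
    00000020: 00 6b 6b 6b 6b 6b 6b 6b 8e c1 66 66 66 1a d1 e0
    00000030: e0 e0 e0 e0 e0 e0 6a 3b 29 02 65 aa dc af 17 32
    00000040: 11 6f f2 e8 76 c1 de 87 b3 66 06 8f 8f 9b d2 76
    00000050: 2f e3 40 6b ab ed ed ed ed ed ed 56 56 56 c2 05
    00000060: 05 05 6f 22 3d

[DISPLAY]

                                         
                                         
                                         
                                         
                                         
                                         
 ┏━━━━┏━━━━━━━━━━━━━━━━━━━━━┓━━━━━━━━━━┓ 
 ┃ Map┃ HexEditor           ┃          ┃ 
 ┠────┠─────────────────────┨──────────┨ 
 ┃   .┃00000000  25 50 44 46┃......    ┃ 
 ┃   .┃00000010  cc cc cc a0┃......    ┃ 
 ┃   .┃00000020  00 6b 6b 6b┃~.....    ┃ 
 ┃   .┃00000030  e0 e0 e0 e0┃.~....    ┃ 
 ┃   .┃00000040  11 6f f2 e8┃.~....    ┃ 
 ┃   .┃00000050  2f e3 40 6b┃~.....    ┃ 
 ┃   .┗━━━━━━━━━━━━━━━━━━━━━┛......    ┃ 
 ┃   ..............................    ┃ 
 ┃   ..^^..........................    ┃ 
 ┃   ..............................    ┃ 
 ┗━━━━━━━━━━━━━━━━━━━━━━━━━━━━━━━━━━━━━┛ 
  ┃                        ┃             


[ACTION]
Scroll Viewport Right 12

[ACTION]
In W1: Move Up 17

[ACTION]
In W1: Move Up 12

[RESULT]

                                         
                                         
                                         
                                         
                                         
                                         
 ┏━━━━┏━━━━━━━━━━━━━━━━━━━━━┓━━━━━━━━━━┓ 
 ┃ Map┃ HexEditor           ┃          ┃ 
 ┠────┠─────────────────────┨──────────┨ 
 ┃    ┃00000000  25 50 44 46┃          ┃ 
 ┃    ┃00000010  cc cc cc a0┃          ┃ 
 ┃    ┃00000020  00 6b 6b 6b┃          ┃ 
 ┃    ┃00000030  e0 e0 e0 e0┃          ┃ 
 ┃    ┃00000040  11 6f f2 e8┃          ┃ 
 ┃   .┃00000050  2f e3 40 6b┃......    ┃ 
 ┃   .┗━━━━━━━━━━━━━━━━━━━━━┛......    ┃ 
 ┃   ....~~........................    ┃ 
 ┃   ....~.........................    ┃ 
 ┃   ..#...........................    ┃ 
 ┗━━━━━━━━━━━━━━━━━━━━━━━━━━━━━━━━━━━━━┛ 
  ┃                        ┃             


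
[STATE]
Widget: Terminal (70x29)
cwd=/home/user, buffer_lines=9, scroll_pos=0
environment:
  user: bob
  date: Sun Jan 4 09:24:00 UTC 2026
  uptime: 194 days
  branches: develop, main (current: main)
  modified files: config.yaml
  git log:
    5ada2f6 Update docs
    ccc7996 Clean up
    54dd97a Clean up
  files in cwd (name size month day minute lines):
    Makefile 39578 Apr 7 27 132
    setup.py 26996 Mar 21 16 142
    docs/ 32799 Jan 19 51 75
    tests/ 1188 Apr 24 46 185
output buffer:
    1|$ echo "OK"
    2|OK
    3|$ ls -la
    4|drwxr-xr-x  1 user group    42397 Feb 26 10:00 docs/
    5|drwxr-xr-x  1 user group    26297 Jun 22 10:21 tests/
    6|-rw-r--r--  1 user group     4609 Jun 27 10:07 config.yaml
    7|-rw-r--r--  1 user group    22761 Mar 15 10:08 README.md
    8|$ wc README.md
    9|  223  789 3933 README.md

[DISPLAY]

$ echo "OK"                                                           
OK                                                                    
$ ls -la                                                              
drwxr-xr-x  1 user group    42397 Feb 26 10:00 docs/                  
drwxr-xr-x  1 user group    26297 Jun 22 10:21 tests/                 
-rw-r--r--  1 user group     4609 Jun 27 10:07 config.yaml            
-rw-r--r--  1 user group    22761 Mar 15 10:08 README.md              
$ wc README.md                                                        
  223  789 3933 README.md                                             
$ █                                                                   
                                                                      
                                                                      
                                                                      
                                                                      
                                                                      
                                                                      
                                                                      
                                                                      
                                                                      
                                                                      
                                                                      
                                                                      
                                                                      
                                                                      
                                                                      
                                                                      
                                                                      
                                                                      
                                                                      


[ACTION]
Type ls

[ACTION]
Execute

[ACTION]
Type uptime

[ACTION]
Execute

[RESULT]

$ echo "OK"                                                           
OK                                                                    
$ ls -la                                                              
drwxr-xr-x  1 user group    42397 Feb 26 10:00 docs/                  
drwxr-xr-x  1 user group    26297 Jun 22 10:21 tests/                 
-rw-r--r--  1 user group     4609 Jun 27 10:07 config.yaml            
-rw-r--r--  1 user group    22761 Mar 15 10:08 README.md              
$ wc README.md                                                        
  223  789 3933 README.md                                             
$ ls                                                                  
Makefile  setup.py  docs/  tests/                                     
$ uptime                                                              
 10:00  up 194 days                                                   
$ █                                                                   
                                                                      
                                                                      
                                                                      
                                                                      
                                                                      
                                                                      
                                                                      
                                                                      
                                                                      
                                                                      
                                                                      
                                                                      
                                                                      
                                                                      
                                                                      


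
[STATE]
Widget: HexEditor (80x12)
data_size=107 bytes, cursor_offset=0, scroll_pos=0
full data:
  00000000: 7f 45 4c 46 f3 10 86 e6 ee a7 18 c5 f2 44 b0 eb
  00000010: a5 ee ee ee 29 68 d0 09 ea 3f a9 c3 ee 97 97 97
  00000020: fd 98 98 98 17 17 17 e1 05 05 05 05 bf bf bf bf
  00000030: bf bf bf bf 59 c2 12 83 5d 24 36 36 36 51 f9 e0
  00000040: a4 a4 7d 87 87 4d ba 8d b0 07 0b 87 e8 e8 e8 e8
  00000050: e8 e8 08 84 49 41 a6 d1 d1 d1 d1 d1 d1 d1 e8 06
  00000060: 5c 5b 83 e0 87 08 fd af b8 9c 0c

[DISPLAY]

00000000  7F 45 4c 46 f3 10 86 e6  ee a7 18 c5 f2 44 b0 eb  |.ELF.........D..|  
00000010  a5 ee ee ee 29 68 d0 09  ea 3f a9 c3 ee 97 97 97  |....)h...?......|  
00000020  fd 98 98 98 17 17 17 e1  05 05 05 05 bf bf bf bf  |................|  
00000030  bf bf bf bf 59 c2 12 83  5d 24 36 36 36 51 f9 e0  |....Y...]$666Q..|  
00000040  a4 a4 7d 87 87 4d ba 8d  b0 07 0b 87 e8 e8 e8 e8  |..}..M..........|  
00000050  e8 e8 08 84 49 41 a6 d1  d1 d1 d1 d1 d1 d1 e8 06  |....IA..........|  
00000060  5c 5b 83 e0 87 08 fd af  b8 9c 0c                 |\[.........     |  
                                                                                
                                                                                
                                                                                
                                                                                
                                                                                


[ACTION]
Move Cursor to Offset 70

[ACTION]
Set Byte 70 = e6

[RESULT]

00000000  7f 45 4c 46 f3 10 86 e6  ee a7 18 c5 f2 44 b0 eb  |.ELF.........D..|  
00000010  a5 ee ee ee 29 68 d0 09  ea 3f a9 c3 ee 97 97 97  |....)h...?......|  
00000020  fd 98 98 98 17 17 17 e1  05 05 05 05 bf bf bf bf  |................|  
00000030  bf bf bf bf 59 c2 12 83  5d 24 36 36 36 51 f9 e0  |....Y...]$666Q..|  
00000040  a4 a4 7d 87 87 4d E6 8d  b0 07 0b 87 e8 e8 e8 e8  |..}..M..........|  
00000050  e8 e8 08 84 49 41 a6 d1  d1 d1 d1 d1 d1 d1 e8 06  |....IA..........|  
00000060  5c 5b 83 e0 87 08 fd af  b8 9c 0c                 |\[.........     |  
                                                                                
                                                                                
                                                                                
                                                                                
                                                                                


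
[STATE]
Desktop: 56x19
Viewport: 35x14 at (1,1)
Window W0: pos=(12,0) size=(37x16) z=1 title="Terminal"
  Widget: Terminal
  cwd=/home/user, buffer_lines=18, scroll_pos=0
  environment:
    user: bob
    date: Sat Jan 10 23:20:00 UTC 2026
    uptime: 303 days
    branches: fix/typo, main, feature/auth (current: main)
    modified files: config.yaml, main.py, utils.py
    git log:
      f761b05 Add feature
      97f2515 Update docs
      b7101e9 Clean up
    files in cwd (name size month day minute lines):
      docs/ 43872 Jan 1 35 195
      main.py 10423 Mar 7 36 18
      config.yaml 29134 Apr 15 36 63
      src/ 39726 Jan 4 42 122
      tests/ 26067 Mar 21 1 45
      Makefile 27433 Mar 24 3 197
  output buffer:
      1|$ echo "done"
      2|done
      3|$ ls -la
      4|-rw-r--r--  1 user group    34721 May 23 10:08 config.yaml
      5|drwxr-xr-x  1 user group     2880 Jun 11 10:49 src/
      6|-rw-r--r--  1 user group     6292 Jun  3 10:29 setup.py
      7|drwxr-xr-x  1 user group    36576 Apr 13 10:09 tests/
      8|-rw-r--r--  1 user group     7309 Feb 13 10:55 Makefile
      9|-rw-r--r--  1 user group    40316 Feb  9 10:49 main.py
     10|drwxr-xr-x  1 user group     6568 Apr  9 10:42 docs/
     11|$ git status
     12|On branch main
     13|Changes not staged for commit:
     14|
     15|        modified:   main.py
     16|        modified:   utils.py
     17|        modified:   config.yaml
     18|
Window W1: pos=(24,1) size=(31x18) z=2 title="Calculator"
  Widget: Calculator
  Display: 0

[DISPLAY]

           ┃ Terminal  ┏━━━━━━━━━━━
           ┠───────────┃ Calculator
           ┃$ echo "don┠───────────
           ┃done       ┃           
           ┃$ ls -la   ┃┌───┬───┬──
           ┃-rw-r--r-- ┃│ 7 │ 8 │ 9
           ┃drwxr-xr-x ┃├───┼───┼──
           ┃-rw-r--r-- ┃│ 4 │ 5 │ 6
           ┃drwxr-xr-x ┃├───┼───┼──
           ┃-rw-r--r-- ┃│ 1 │ 2 │ 3
           ┃-rw-r--r-- ┃├───┼───┼──
           ┃drwxr-xr-x ┃│ 0 │ . │ =
           ┃$ git statu┃├───┼───┼──
           ┃On branch m┃│ C │ MC│ M


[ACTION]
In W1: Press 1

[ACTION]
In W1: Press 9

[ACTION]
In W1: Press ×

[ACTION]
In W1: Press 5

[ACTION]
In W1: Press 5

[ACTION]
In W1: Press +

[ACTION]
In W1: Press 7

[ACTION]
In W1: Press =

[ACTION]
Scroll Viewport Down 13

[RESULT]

           ┃$ ls -la   ┃┌───┬───┬──
           ┃-rw-r--r-- ┃│ 7 │ 8 │ 9
           ┃drwxr-xr-x ┃├───┼───┼──
           ┃-rw-r--r-- ┃│ 4 │ 5 │ 6
           ┃drwxr-xr-x ┃├───┼───┼──
           ┃-rw-r--r-- ┃│ 1 │ 2 │ 3
           ┃-rw-r--r-- ┃├───┼───┼──
           ┃drwxr-xr-x ┃│ 0 │ . │ =
           ┃$ git statu┃├───┼───┼──
           ┃On branch m┃│ C │ MC│ M
           ┗━━━━━━━━━━━┃└───┴───┴──
                       ┃           
                       ┃           
                       ┗━━━━━━━━━━━


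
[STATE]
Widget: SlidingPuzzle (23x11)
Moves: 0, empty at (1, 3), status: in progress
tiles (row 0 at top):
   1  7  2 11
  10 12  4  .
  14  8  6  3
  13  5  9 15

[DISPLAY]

┌────┬────┬────┬────┐  
│  1 │  7 │  2 │ 11 │  
├────┼────┼────┼────┤  
│ 10 │ 12 │  4 │    │  
├────┼────┼────┼────┤  
│ 14 │  8 │  6 │  3 │  
├────┼────┼────┼────┤  
│ 13 │  5 │  9 │ 15 │  
└────┴────┴────┴────┘  
Moves: 0               
                       


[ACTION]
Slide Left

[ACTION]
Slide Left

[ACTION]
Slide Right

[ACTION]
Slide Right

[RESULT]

┌────┬────┬────┬────┐  
│  1 │  7 │  2 │ 11 │  
├────┼────┼────┼────┤  
│ 10 │    │ 12 │  4 │  
├────┼────┼────┼────┤  
│ 14 │  8 │  6 │  3 │  
├────┼────┼────┼────┤  
│ 13 │  5 │  9 │ 15 │  
└────┴────┴────┴────┘  
Moves: 2               
                       


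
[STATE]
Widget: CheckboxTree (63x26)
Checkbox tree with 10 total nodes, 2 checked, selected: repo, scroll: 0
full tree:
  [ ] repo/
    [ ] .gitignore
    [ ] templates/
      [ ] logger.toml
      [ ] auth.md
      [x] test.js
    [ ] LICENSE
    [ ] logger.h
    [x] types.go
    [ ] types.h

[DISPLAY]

>[-] repo/                                                     
   [ ] .gitignore                                              
   [-] templates/                                              
     [ ] logger.toml                                           
     [ ] auth.md                                               
     [x] test.js                                               
   [ ] LICENSE                                                 
   [ ] logger.h                                                
   [x] types.go                                                
   [ ] types.h                                                 
                                                               
                                                               
                                                               
                                                               
                                                               
                                                               
                                                               
                                                               
                                                               
                                                               
                                                               
                                                               
                                                               
                                                               
                                                               
                                                               


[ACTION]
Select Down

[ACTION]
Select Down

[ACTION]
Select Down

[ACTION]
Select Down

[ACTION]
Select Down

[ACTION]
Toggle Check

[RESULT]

 [-] repo/                                                     
   [ ] .gitignore                                              
   [ ] templates/                                              
     [ ] logger.toml                                           
     [ ] auth.md                                               
>    [ ] test.js                                               
   [ ] LICENSE                                                 
   [ ] logger.h                                                
   [x] types.go                                                
   [ ] types.h                                                 
                                                               
                                                               
                                                               
                                                               
                                                               
                                                               
                                                               
                                                               
                                                               
                                                               
                                                               
                                                               
                                                               
                                                               
                                                               
                                                               


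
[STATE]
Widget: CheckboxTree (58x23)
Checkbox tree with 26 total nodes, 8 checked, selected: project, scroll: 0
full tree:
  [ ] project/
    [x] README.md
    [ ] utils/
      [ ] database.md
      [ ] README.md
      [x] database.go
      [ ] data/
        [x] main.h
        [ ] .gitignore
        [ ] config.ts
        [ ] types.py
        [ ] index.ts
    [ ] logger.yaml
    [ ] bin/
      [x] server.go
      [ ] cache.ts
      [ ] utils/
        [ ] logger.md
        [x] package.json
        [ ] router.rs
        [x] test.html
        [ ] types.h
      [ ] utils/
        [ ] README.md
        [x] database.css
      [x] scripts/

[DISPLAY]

>[-] project/                                             
   [x] README.md                                          
   [-] utils/                                             
     [ ] database.md                                      
     [ ] README.md                                        
     [x] database.go                                      
     [-] data/                                            
       [x] main.h                                         
       [ ] .gitignore                                     
       [ ] config.ts                                      
       [ ] types.py                                       
       [ ] index.ts                                       
   [ ] logger.yaml                                        
   [-] bin/                                               
     [x] server.go                                        
     [ ] cache.ts                                         
     [-] utils/                                           
       [ ] logger.md                                      
       [x] package.json                                   
       [ ] router.rs                                      
       [x] test.html                                      
       [ ] types.h                                        
     [-] utils/                                           


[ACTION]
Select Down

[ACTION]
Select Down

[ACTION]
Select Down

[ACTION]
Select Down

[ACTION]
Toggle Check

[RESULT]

 [-] project/                                             
   [x] README.md                                          
   [-] utils/                                             
     [ ] database.md                                      
>    [x] README.md                                        
     [x] database.go                                      
     [-] data/                                            
       [x] main.h                                         
       [ ] .gitignore                                     
       [ ] config.ts                                      
       [ ] types.py                                       
       [ ] index.ts                                       
   [ ] logger.yaml                                        
   [-] bin/                                               
     [x] server.go                                        
     [ ] cache.ts                                         
     [-] utils/                                           
       [ ] logger.md                                      
       [x] package.json                                   
       [ ] router.rs                                      
       [x] test.html                                      
       [ ] types.h                                        
     [-] utils/                                           


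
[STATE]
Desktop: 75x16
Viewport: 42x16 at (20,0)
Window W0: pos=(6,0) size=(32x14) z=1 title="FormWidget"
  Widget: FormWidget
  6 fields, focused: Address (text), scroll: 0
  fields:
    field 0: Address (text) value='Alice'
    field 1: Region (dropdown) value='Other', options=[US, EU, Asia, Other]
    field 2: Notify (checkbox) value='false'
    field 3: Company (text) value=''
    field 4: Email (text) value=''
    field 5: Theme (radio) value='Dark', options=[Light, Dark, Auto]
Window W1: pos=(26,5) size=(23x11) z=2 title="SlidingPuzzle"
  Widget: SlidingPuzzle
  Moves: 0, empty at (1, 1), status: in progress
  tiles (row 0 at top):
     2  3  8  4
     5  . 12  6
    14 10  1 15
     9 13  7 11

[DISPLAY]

━━━━━━━━━━━━━━━━━┓                        
                 ┃                        
─────────────────┨                        
 [Alice         ]┃                        
 [Other        ▼]┃                        
 [ ]  ┏━━━━━━━━━━━━━━━━━━━━━┓             
 [    ┃ SlidingPuzzle       ┃             
 [    ┠─────────────────────┨             
 ( ) L┃┌────┬────┬────┬────┐┃             
      ┃│  2 │  3 │  8 │  4 │┃             
      ┃├────┼────┼────┼────┤┃             
      ┃│  5 │    │ 12 │  6 │┃             
      ┃├────┼────┼────┼────┤┃             
━━━━━━┃│ 14 │ 10 │  1 │ 15 │┃             
      ┃├────┼────┼────┼────┤┃             
      ┗━━━━━━━━━━━━━━━━━━━━━┛             


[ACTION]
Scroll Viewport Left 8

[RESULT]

━━━━━━━━━━━━━━━━━━━━━━━━━┓                
Widget                   ┃                
─────────────────────────┨                
ress:    [Alice         ]┃                
ion:     [Other        ▼]┃                
ify:     [ ]  ┏━━━━━━━━━━━━━━━━━━━━━┓     
pany:    [    ┃ SlidingPuzzle       ┃     
il:      [    ┠─────────────────────┨     
me:      ( ) L┃┌────┬────┬────┬────┐┃     
              ┃│  2 │  3 │  8 │  4 │┃     
              ┃├────┼────┼────┼────┤┃     
              ┃│  5 │    │ 12 │  6 │┃     
              ┃├────┼────┼────┼────┤┃     
━━━━━━━━━━━━━━┃│ 14 │ 10 │  1 │ 15 │┃     
              ┃├────┼────┼────┼────┤┃     
              ┗━━━━━━━━━━━━━━━━━━━━━┛     


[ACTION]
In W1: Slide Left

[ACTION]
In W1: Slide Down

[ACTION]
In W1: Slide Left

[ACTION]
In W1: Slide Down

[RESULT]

━━━━━━━━━━━━━━━━━━━━━━━━━┓                
Widget                   ┃                
─────────────────────────┨                
ress:    [Alice         ]┃                
ion:     [Other        ▼]┃                
ify:     [ ]  ┏━━━━━━━━━━━━━━━━━━━━━┓     
pany:    [    ┃ SlidingPuzzle       ┃     
il:      [    ┠─────────────────────┨     
me:      ( ) L┃┌────┬────┬────┬────┐┃     
              ┃│  2 │  3 │  4 │    │┃     
              ┃├────┼────┼────┼────┤┃     
              ┃│  5 │ 12 │  8 │  6 │┃     
              ┃├────┼────┼────┼────┤┃     
━━━━━━━━━━━━━━┃│ 14 │ 10 │  1 │ 15 │┃     
              ┃├────┼────┼────┼────┤┃     
              ┗━━━━━━━━━━━━━━━━━━━━━┛     


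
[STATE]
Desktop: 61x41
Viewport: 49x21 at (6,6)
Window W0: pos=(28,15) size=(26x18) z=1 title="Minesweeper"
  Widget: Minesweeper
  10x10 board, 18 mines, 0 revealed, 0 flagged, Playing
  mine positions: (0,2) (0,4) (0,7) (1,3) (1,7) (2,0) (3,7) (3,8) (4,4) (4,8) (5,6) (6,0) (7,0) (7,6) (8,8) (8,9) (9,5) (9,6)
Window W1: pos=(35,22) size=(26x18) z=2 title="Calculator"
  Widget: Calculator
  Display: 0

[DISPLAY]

                                                 
                                                 
                                                 
                                                 
                                                 
                                                 
                                                 
                                                 
                                                 
                      ┏━━━━━━━━━━━━━━━━━━━━━━━━┓ 
                      ┃ Minesweeper            ┃ 
                      ┠────────────────────────┨ 
                      ┃■■■■■■■■■■              ┃ 
                      ┃■■■■■■■■■■              ┃ 
                      ┃■■■■■■■■■■              ┃ 
                      ┃■■■■■■■■■■              ┃ 
                      ┃■■■■■■┏━━━━━━━━━━━━━━━━━━━
                      ┃■■■■■■┃ Calculator        
                      ┃■■■■■■┠───────────────────
                      ┃■■■■■■┃                   
                      ┃■■■■■■┃┌───┬───┬───┬───┐  


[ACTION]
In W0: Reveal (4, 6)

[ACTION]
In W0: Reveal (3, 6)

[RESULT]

                                                 
                                                 
                                                 
                                                 
                                                 
                                                 
                                                 
                                                 
                                                 
                      ┏━━━━━━━━━━━━━━━━━━━━━━━━┓ 
                      ┃ Minesweeper            ┃ 
                      ┠────────────────────────┨ 
                      ┃■■■■■■■■■■              ┃ 
                      ┃■■■■■■■■■■              ┃ 
                      ┃■■■■■■■■■■              ┃ 
                      ┃■■■■■■1■■■              ┃ 
                      ┃■■■■■■┏━━━━━━━━━━━━━━━━━━━
                      ┃■■■■■■┃ Calculator        
                      ┃■■■■■■┠───────────────────
                      ┃■■■■■■┃                   
                      ┃■■■■■■┃┌───┬───┬───┬───┐  
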